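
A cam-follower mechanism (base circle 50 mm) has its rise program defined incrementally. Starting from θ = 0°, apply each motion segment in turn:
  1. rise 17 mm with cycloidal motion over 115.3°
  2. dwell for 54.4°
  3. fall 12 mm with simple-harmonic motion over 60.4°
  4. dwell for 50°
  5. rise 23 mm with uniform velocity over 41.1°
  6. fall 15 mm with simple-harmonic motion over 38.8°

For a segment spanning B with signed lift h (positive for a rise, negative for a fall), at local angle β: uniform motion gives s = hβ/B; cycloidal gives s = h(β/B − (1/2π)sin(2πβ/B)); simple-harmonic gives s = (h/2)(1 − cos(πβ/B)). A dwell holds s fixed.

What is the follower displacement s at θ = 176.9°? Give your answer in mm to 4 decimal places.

seg 1 [0°–115.3°] cycloidal, h=17: full span → s += 17 → s = 17.0000
seg 2 [115.3°–169.7°] dwell: s stays 17.0000
seg 3 [169.7°–230.1°] simple-harmonic, h=-12: θ=176.9° here. β=7.2, B=60.4. -12/2·(1 − cos(π·0.1192)) = -0.4158 → s = 16.5842

16.5842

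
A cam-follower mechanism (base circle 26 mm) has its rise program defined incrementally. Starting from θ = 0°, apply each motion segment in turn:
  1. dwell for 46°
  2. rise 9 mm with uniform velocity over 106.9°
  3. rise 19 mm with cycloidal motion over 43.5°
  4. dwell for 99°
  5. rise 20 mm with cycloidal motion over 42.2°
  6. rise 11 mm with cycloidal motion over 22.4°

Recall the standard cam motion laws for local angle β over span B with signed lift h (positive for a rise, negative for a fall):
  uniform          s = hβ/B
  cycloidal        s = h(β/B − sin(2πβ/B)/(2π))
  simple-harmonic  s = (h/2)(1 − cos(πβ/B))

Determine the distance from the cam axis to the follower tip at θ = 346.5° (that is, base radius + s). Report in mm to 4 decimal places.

seg 1 [0°–46°] dwell: s stays 0.0000
seg 2 [46°–152.9°] uniform, h=9: full span → s += 9 → s = 9.0000
seg 3 [152.9°–196.4°] cycloidal, h=19: full span → s += 19 → s = 28.0000
seg 4 [196.4°–295.4°] dwell: s stays 28.0000
seg 5 [295.4°–337.6°] cycloidal, h=20: full span → s += 20 → s = 48.0000
seg 6 [337.6°–360°] cycloidal, h=11: θ=346.5° here. β=8.9, B=22.4. 11·(0.3973 − sin(2π·0.3973)/(2π)) = 3.3178 → s = 51.3178
radial distance = base radius + s = 26 + 51.3178 = 77.3178

77.3178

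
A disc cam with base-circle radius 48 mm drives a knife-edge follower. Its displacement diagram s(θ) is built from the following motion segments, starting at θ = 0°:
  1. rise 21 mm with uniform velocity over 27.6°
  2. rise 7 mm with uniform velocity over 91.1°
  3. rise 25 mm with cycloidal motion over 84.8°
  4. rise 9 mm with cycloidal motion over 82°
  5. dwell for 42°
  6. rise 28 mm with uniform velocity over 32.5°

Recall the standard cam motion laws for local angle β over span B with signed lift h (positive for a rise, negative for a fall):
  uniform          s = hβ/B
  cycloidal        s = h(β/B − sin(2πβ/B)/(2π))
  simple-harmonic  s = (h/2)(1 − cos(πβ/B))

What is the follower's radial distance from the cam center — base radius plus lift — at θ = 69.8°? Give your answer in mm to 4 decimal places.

seg 1 [0°–27.6°] uniform, h=21: full span → s += 21 → s = 21.0000
seg 2 [27.6°–118.7°] uniform, h=7: θ=69.8° here. β=42.2, B=91.1. 7·42.2/91.1 = 3.2426 → s = 24.2426
radial distance = base radius + s = 48 + 24.2426 = 72.2426

72.2426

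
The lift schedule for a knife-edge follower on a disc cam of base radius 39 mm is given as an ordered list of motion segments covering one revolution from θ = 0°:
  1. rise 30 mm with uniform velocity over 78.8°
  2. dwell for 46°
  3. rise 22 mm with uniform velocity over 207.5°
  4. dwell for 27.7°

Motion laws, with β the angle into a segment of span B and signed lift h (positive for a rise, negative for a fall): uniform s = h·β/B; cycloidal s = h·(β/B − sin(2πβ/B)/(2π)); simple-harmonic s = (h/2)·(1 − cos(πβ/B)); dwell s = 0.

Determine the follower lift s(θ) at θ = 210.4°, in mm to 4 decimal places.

seg 1 [0°–78.8°] uniform, h=30: full span → s += 30 → s = 30.0000
seg 2 [78.8°–124.8°] dwell: s stays 30.0000
seg 3 [124.8°–332.3°] uniform, h=22: θ=210.4° here. β=85.6, B=207.5. 22·85.6/207.5 = 9.0757 → s = 39.0757

39.0757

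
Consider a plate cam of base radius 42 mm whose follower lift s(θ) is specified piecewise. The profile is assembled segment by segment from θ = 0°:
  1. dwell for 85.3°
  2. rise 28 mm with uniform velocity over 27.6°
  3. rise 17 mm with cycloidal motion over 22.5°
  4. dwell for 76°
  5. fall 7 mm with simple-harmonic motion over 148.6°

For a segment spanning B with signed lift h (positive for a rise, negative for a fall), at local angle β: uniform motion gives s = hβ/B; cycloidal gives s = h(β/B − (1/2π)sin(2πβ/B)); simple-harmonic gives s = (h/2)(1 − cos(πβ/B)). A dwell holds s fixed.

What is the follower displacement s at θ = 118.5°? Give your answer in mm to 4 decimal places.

seg 1 [0°–85.3°] dwell: s stays 0.0000
seg 2 [85.3°–112.9°] uniform, h=28: full span → s += 28 → s = 28.0000
seg 3 [112.9°–135.4°] cycloidal, h=17: θ=118.5° here. β=5.6, B=22.5. 17·(0.2489 − sin(2π·0.2489)/(2π)) = 1.5255 → s = 29.5255

29.5255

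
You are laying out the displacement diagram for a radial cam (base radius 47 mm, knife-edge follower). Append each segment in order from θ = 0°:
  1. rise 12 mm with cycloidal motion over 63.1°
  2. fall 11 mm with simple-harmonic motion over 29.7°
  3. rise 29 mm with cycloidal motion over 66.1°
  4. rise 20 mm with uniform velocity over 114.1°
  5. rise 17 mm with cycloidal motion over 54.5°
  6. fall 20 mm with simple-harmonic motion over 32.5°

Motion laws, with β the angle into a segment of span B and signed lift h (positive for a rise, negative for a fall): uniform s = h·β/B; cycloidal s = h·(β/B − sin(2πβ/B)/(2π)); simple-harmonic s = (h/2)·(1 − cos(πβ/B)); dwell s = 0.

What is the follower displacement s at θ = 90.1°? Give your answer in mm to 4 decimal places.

seg 1 [0°–63.1°] cycloidal, h=12: full span → s += 12 → s = 12.0000
seg 2 [63.1°–92.8°] simple-harmonic, h=-11: θ=90.1° here. β=27, B=29.7. -11/2·(1 − cos(π·0.9091)) = -10.7772 → s = 1.2228

1.2228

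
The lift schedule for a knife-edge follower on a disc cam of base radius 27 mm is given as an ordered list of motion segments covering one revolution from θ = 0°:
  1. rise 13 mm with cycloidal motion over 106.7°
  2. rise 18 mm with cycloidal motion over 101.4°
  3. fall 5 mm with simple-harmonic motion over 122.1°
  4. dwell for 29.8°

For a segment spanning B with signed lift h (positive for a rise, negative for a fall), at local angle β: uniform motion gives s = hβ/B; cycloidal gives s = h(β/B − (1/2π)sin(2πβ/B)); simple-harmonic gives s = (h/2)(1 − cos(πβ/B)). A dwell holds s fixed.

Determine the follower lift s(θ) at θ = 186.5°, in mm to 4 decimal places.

seg 1 [0°–106.7°] cycloidal, h=13: full span → s += 13 → s = 13.0000
seg 2 [106.7°–208.1°] cycloidal, h=18: θ=186.5° here. β=79.8, B=101.4. 18·(0.7870 − sin(2π·0.7870)/(2π)) = 16.9535 → s = 29.9535

29.9535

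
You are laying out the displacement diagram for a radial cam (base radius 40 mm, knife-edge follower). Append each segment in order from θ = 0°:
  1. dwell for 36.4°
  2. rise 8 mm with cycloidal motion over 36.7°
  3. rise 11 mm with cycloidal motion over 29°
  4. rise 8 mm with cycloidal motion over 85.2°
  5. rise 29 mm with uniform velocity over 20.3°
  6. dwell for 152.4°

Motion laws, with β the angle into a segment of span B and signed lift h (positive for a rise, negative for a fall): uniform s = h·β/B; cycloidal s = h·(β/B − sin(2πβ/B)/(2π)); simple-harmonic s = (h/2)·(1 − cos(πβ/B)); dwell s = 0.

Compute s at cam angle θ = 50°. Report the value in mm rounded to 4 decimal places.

seg 1 [0°–36.4°] dwell: s stays 0.0000
seg 2 [36.4°–73.1°] cycloidal, h=8: θ=50° here. β=13.6, B=36.7. 8·(0.3706 − sin(2π·0.3706)/(2π)) = 2.0396 → s = 2.0396

2.0396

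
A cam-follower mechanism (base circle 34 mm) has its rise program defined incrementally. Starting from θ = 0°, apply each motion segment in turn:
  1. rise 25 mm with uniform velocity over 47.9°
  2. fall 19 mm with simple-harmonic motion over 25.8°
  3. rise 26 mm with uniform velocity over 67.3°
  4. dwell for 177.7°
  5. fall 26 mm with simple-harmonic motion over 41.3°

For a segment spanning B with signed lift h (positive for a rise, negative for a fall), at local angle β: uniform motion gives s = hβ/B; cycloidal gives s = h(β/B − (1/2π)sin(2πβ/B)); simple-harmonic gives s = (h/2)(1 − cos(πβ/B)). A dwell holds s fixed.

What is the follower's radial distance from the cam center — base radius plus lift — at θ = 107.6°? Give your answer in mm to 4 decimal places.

seg 1 [0°–47.9°] uniform, h=25: full span → s += 25 → s = 25.0000
seg 2 [47.9°–73.7°] simple-harmonic, h=-19: full span → s += -19 → s = 6.0000
seg 3 [73.7°–141°] uniform, h=26: θ=107.6° here. β=33.9, B=67.3. 26·33.9/67.3 = 13.0966 → s = 19.0966
radial distance = base radius + s = 34 + 19.0966 = 53.0966

53.0966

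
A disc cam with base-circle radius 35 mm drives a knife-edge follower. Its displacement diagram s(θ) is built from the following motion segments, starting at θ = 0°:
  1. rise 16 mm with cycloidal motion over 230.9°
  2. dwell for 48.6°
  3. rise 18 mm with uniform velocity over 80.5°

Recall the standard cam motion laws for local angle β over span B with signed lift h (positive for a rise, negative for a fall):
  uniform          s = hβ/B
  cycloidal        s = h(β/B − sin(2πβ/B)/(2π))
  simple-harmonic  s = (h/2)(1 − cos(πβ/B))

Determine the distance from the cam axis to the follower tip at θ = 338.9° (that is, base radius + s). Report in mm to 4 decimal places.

seg 1 [0°–230.9°] cycloidal, h=16: full span → s += 16 → s = 16.0000
seg 2 [230.9°–279.5°] dwell: s stays 16.0000
seg 3 [279.5°–360°] uniform, h=18: θ=338.9° here. β=59.4, B=80.5. 18·59.4/80.5 = 13.2820 → s = 29.2820
radial distance = base radius + s = 35 + 29.2820 = 64.2820

64.2820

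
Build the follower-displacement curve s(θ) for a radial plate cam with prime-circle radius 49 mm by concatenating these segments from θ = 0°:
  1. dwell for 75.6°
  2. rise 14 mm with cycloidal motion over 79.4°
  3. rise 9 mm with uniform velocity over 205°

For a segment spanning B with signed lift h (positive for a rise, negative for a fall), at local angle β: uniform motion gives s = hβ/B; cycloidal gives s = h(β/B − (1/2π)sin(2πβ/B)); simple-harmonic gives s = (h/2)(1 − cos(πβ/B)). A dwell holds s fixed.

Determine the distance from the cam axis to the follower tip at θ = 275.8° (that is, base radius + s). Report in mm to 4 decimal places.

seg 1 [0°–75.6°] dwell: s stays 0.0000
seg 2 [75.6°–155°] cycloidal, h=14: full span → s += 14 → s = 14.0000
seg 3 [155°–360°] uniform, h=9: θ=275.8° here. β=120.8, B=205. 9·120.8/205 = 5.3034 → s = 19.3034
radial distance = base radius + s = 49 + 19.3034 = 68.3034

68.3034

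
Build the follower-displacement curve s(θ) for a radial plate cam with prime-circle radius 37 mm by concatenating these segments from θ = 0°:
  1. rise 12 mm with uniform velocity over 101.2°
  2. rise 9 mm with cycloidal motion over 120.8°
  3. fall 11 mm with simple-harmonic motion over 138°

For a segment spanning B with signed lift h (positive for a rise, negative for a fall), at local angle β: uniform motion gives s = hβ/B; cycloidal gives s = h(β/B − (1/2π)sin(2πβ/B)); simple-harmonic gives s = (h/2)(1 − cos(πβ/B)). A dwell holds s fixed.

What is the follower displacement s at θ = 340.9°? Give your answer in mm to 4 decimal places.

seg 1 [0°–101.2°] uniform, h=12: full span → s += 12 → s = 12.0000
seg 2 [101.2°–222°] cycloidal, h=9: full span → s += 9 → s = 21.0000
seg 3 [222°–360°] simple-harmonic, h=-11: θ=340.9° here. β=118.9, B=138. -11/2·(1 − cos(π·0.8616)) = -10.4882 → s = 10.5118

10.5118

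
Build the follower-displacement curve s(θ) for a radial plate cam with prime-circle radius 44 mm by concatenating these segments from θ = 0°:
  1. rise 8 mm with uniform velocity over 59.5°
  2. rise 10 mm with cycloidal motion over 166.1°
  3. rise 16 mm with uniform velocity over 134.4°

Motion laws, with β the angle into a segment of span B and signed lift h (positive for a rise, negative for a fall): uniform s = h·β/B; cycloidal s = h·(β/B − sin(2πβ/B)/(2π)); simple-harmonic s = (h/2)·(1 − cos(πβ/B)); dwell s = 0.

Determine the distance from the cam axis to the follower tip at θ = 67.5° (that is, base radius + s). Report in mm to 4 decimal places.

seg 1 [0°–59.5°] uniform, h=8: full span → s += 8 → s = 8.0000
seg 2 [59.5°–225.6°] cycloidal, h=10: θ=67.5° here. β=8, B=166.1. 10·(0.0482 − sin(2π·0.0482)/(2π)) = 0.0073 → s = 8.0073
radial distance = base radius + s = 44 + 8.0073 = 52.0073

52.0073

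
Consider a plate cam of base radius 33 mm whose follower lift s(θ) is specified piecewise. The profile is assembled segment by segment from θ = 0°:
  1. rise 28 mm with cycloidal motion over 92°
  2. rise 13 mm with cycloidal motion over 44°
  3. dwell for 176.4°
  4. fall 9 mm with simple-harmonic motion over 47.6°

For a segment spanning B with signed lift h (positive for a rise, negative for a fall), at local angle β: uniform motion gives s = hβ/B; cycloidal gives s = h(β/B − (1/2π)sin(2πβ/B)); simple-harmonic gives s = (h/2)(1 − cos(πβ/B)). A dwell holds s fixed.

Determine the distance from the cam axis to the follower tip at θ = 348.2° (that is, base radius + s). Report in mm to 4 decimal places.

seg 1 [0°–92°] cycloidal, h=28: full span → s += 28 → s = 28.0000
seg 2 [92°–136°] cycloidal, h=13: full span → s += 13 → s = 41.0000
seg 3 [136°–312.4°] dwell: s stays 41.0000
seg 4 [312.4°–360°] simple-harmonic, h=-9: θ=348.2° here. β=35.8, B=47.6. -9/2·(1 − cos(π·0.7521)) = -7.7029 → s = 33.2971
radial distance = base radius + s = 33 + 33.2971 = 66.2971

66.2971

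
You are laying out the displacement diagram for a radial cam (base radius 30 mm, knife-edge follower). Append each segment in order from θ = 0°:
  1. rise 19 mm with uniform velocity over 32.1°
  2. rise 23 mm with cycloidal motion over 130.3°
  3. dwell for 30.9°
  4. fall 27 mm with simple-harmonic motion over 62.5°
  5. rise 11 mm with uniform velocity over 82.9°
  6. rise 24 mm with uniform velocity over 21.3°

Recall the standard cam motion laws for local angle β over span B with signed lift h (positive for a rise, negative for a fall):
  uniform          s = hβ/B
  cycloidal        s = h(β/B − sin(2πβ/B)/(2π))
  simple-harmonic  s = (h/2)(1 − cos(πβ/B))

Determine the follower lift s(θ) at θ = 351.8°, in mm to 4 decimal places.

seg 1 [0°–32.1°] uniform, h=19: full span → s += 19 → s = 19.0000
seg 2 [32.1°–162.4°] cycloidal, h=23: full span → s += 23 → s = 42.0000
seg 3 [162.4°–193.3°] dwell: s stays 42.0000
seg 4 [193.3°–255.8°] simple-harmonic, h=-27: full span → s += -27 → s = 15.0000
seg 5 [255.8°–338.7°] uniform, h=11: full span → s += 11 → s = 26.0000
seg 6 [338.7°–360°] uniform, h=24: θ=351.8° here. β=13.1, B=21.3. 24·13.1/21.3 = 14.7606 → s = 40.7606

40.7606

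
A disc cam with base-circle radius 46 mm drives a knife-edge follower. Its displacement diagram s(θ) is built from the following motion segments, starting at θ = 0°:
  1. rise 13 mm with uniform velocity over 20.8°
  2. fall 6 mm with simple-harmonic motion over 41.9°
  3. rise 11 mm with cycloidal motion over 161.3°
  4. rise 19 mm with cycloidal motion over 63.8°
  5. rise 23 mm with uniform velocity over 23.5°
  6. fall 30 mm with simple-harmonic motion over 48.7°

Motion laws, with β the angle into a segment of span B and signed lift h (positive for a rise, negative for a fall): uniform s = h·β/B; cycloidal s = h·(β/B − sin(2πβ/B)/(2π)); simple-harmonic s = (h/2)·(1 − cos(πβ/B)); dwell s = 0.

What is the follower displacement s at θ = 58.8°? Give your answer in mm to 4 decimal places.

seg 1 [0°–20.8°] uniform, h=13: full span → s += 13 → s = 13.0000
seg 2 [20.8°–62.7°] simple-harmonic, h=-6: θ=58.8° here. β=38, B=41.9. -6/2·(1 − cos(π·0.9069)) = -5.8727 → s = 7.1273

7.1273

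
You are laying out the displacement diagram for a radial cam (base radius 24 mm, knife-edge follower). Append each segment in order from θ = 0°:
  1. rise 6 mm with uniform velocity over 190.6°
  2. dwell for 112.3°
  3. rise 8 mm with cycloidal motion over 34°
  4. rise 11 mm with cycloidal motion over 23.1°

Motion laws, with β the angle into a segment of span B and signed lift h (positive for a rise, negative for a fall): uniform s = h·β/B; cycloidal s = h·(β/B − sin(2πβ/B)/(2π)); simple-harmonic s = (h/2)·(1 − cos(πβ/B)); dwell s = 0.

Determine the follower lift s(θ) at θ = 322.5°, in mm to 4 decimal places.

seg 1 [0°–190.6°] uniform, h=6: full span → s += 6 → s = 6.0000
seg 2 [190.6°–302.9°] dwell: s stays 6.0000
seg 3 [302.9°–336.9°] cycloidal, h=8: θ=322.5° here. β=19.6, B=34. 8·(0.5765 − sin(2π·0.5765)/(2π)) = 5.2003 → s = 11.2003

11.2003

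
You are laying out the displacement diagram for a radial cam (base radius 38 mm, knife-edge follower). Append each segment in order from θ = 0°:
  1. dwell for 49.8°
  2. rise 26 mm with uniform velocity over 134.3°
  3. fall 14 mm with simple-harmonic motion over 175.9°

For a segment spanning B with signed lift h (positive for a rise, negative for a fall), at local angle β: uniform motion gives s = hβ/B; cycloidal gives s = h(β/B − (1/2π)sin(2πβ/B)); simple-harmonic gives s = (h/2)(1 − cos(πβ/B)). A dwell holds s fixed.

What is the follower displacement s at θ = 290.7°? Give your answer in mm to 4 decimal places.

seg 1 [0°–49.8°] dwell: s stays 0.0000
seg 2 [49.8°–184.1°] uniform, h=26: full span → s += 26 → s = 26.0000
seg 3 [184.1°–360°] simple-harmonic, h=-14: θ=290.7° here. β=106.6, B=175.9. -14/2·(1 − cos(π·0.6060)) = -9.2888 → s = 16.7112

16.7112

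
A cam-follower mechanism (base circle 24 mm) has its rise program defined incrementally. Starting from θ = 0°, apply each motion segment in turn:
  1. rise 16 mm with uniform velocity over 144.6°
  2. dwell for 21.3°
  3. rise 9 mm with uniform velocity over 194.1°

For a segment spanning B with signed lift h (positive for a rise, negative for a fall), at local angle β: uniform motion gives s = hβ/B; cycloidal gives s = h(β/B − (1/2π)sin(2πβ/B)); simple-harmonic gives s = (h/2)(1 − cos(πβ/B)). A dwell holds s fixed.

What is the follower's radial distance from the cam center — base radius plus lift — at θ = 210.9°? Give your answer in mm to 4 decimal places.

seg 1 [0°–144.6°] uniform, h=16: full span → s += 16 → s = 16.0000
seg 2 [144.6°–165.9°] dwell: s stays 16.0000
seg 3 [165.9°–360°] uniform, h=9: θ=210.9° here. β=45, B=194.1. 9·45/194.1 = 2.0866 → s = 18.0866
radial distance = base radius + s = 24 + 18.0866 = 42.0866

42.0866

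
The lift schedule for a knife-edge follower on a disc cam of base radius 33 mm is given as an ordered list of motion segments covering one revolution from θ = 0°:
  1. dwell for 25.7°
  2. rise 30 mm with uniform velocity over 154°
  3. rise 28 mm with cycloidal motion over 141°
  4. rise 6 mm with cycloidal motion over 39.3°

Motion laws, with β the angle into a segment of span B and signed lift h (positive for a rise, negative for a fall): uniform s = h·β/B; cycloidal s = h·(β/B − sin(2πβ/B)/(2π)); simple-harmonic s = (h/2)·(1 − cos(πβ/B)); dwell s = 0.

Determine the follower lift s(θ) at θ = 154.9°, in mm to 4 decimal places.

seg 1 [0°–25.7°] dwell: s stays 0.0000
seg 2 [25.7°–179.7°] uniform, h=30: θ=154.9° here. β=129.2, B=154. 30·129.2/154 = 25.1688 → s = 25.1688

25.1688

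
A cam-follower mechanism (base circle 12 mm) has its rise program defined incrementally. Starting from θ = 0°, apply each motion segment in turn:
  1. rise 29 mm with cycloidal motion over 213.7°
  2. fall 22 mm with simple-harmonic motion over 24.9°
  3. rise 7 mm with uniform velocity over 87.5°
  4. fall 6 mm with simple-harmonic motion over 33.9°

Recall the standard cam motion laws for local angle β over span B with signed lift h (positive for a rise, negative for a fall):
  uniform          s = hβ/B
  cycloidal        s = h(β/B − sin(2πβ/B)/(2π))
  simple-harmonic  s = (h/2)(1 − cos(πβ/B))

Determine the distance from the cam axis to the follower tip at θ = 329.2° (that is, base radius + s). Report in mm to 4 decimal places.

seg 1 [0°–213.7°] cycloidal, h=29: full span → s += 29 → s = 29.0000
seg 2 [213.7°–238.6°] simple-harmonic, h=-22: full span → s += -22 → s = 7.0000
seg 3 [238.6°–326.1°] uniform, h=7: full span → s += 7 → s = 14.0000
seg 4 [326.1°–360°] simple-harmonic, h=-6: θ=329.2° here. β=3.1, B=33.9. -6/2·(1 − cos(π·0.0914)) = -0.1229 → s = 13.8771
radial distance = base radius + s = 12 + 13.8771 = 25.8771

25.8771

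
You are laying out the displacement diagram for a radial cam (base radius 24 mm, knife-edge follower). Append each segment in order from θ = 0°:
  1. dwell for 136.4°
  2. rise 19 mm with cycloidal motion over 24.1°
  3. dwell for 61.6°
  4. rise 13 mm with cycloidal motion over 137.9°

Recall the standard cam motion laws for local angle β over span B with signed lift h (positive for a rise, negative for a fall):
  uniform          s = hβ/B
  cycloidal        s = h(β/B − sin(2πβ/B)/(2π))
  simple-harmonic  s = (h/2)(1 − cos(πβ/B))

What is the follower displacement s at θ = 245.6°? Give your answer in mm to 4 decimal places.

seg 1 [0°–136.4°] dwell: s stays 0.0000
seg 2 [136.4°–160.5°] cycloidal, h=19: full span → s += 19 → s = 19.0000
seg 3 [160.5°–222.1°] dwell: s stays 19.0000
seg 4 [222.1°–360°] cycloidal, h=13: θ=245.6° here. β=23.5, B=137.9. 13·(0.1704 − sin(2π·0.1704)/(2π)) = 0.3997 → s = 19.3997

19.3997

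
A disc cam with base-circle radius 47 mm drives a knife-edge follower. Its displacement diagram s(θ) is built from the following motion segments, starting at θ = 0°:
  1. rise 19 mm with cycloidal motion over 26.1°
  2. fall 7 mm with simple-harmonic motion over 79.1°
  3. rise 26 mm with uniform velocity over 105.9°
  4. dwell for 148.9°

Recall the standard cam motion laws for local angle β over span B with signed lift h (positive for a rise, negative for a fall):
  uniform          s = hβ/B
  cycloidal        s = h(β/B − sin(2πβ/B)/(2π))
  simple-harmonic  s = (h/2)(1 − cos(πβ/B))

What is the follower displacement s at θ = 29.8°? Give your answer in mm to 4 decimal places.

seg 1 [0°–26.1°] cycloidal, h=19: full span → s += 19 → s = 19.0000
seg 2 [26.1°–105.2°] simple-harmonic, h=-7: θ=29.8° here. β=3.7, B=79.1. -7/2·(1 − cos(π·0.0468)) = -0.0377 → s = 18.9623

18.9623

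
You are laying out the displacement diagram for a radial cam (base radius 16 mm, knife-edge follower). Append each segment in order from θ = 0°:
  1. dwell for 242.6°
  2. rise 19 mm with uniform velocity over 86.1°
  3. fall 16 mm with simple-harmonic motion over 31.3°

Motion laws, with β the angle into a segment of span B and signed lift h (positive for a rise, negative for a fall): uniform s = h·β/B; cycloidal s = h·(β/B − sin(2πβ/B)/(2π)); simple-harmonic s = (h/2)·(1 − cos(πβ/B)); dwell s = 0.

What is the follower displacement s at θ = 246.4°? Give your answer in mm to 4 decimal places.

seg 1 [0°–242.6°] dwell: s stays 0.0000
seg 2 [242.6°–328.7°] uniform, h=19: θ=246.4° here. β=3.8, B=86.1. 19·3.8/86.1 = 0.8386 → s = 0.8386

0.8386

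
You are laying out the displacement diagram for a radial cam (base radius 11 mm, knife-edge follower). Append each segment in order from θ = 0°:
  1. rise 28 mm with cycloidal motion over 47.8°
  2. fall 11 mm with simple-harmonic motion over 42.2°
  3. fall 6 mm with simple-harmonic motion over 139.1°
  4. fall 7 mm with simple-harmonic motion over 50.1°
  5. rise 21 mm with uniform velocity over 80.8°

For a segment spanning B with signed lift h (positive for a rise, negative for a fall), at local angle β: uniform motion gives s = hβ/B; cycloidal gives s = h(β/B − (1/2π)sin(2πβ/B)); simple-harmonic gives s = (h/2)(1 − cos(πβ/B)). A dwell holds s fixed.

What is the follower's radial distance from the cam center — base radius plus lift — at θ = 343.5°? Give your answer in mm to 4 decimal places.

seg 1 [0°–47.8°] cycloidal, h=28: full span → s += 28 → s = 28.0000
seg 2 [47.8°–90°] simple-harmonic, h=-11: full span → s += -11 → s = 17.0000
seg 3 [90°–229.1°] simple-harmonic, h=-6: full span → s += -6 → s = 11.0000
seg 4 [229.1°–279.2°] simple-harmonic, h=-7: full span → s += -7 → s = 4.0000
seg 5 [279.2°–360°] uniform, h=21: θ=343.5° here. β=64.3, B=80.8. 21·64.3/80.8 = 16.7116 → s = 20.7116
radial distance = base radius + s = 11 + 20.7116 = 31.7116

31.7116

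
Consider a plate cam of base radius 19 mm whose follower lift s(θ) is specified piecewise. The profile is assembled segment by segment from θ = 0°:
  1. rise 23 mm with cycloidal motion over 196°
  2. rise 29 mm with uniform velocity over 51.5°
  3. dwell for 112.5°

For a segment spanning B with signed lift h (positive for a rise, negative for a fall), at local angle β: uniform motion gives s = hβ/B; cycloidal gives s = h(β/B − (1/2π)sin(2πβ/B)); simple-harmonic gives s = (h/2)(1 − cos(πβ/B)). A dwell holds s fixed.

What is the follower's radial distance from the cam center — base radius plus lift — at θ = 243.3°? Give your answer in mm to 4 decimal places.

seg 1 [0°–196°] cycloidal, h=23: full span → s += 23 → s = 23.0000
seg 2 [196°–247.5°] uniform, h=29: θ=243.3° here. β=47.3, B=51.5. 29·47.3/51.5 = 26.6350 → s = 49.6350
radial distance = base radius + s = 19 + 49.6350 = 68.6350

68.6350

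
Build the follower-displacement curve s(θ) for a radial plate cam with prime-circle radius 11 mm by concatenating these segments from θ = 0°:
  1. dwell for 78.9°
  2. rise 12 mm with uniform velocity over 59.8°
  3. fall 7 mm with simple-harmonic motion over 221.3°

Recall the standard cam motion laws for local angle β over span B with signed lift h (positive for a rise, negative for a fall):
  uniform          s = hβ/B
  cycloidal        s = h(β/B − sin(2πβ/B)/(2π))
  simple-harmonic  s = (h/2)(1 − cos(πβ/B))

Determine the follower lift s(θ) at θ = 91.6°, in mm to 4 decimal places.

seg 1 [0°–78.9°] dwell: s stays 0.0000
seg 2 [78.9°–138.7°] uniform, h=12: θ=91.6° here. β=12.7, B=59.8. 12·12.7/59.8 = 2.5485 → s = 2.5485

2.5485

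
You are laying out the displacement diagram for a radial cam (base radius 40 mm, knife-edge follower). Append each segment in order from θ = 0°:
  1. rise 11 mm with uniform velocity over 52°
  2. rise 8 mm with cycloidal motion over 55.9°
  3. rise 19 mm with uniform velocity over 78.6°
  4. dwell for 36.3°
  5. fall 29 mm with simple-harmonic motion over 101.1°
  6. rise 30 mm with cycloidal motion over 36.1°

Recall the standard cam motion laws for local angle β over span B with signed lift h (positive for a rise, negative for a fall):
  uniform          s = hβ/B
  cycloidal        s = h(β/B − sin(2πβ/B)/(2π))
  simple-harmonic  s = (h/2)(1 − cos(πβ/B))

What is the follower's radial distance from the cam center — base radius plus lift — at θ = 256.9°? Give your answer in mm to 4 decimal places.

seg 1 [0°–52°] uniform, h=11: full span → s += 11 → s = 11.0000
seg 2 [52°–107.9°] cycloidal, h=8: full span → s += 8 → s = 19.0000
seg 3 [107.9°–186.5°] uniform, h=19: full span → s += 19 → s = 38.0000
seg 4 [186.5°–222.8°] dwell: s stays 38.0000
seg 5 [222.8°–323.9°] simple-harmonic, h=-29: θ=256.9° here. β=34.1, B=101.1. -29/2·(1 − cos(π·0.3373)) = -7.4066 → s = 30.5934
radial distance = base radius + s = 40 + 30.5934 = 70.5934

70.5934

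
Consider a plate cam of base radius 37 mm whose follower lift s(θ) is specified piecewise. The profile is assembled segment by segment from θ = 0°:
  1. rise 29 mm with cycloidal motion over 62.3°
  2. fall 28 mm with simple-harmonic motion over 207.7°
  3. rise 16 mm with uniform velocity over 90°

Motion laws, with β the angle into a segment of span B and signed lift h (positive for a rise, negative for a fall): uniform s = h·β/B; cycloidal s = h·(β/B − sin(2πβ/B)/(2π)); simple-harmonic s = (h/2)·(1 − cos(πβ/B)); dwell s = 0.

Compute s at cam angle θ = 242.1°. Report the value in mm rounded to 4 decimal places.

seg 1 [0°–62.3°] cycloidal, h=29: full span → s += 29 → s = 29.0000
seg 2 [62.3°–270°] simple-harmonic, h=-28: θ=242.1° here. β=179.8, B=207.7. -28/2·(1 − cos(π·0.8657)) = -26.7718 → s = 2.2282

2.2282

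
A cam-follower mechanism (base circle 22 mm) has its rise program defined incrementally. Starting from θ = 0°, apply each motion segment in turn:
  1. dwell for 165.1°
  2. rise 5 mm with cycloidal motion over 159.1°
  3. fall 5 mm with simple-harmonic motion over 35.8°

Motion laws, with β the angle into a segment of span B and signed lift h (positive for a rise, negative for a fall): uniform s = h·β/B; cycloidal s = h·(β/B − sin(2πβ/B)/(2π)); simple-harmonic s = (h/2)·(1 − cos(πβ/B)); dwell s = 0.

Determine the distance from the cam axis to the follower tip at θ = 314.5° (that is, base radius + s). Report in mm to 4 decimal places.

seg 1 [0°–165.1°] dwell: s stays 0.0000
seg 2 [165.1°–324.2°] cycloidal, h=5: θ=314.5° here. β=149.4, B=159.1. 5·(0.9390 − sin(2π·0.9390)/(2π)) = 4.9926 → s = 4.9926
radial distance = base radius + s = 22 + 4.9926 = 26.9926

26.9926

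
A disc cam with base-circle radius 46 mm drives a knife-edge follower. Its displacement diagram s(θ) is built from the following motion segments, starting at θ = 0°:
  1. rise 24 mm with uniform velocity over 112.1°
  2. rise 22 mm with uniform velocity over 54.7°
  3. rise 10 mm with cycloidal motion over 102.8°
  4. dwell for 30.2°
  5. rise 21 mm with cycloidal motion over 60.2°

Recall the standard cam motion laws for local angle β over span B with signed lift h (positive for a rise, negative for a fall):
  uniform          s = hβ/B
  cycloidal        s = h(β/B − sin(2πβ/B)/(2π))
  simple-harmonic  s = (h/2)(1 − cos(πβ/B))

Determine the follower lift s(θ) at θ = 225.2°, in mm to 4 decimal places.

seg 1 [0°–112.1°] uniform, h=24: full span → s += 24 → s = 24.0000
seg 2 [112.1°–166.8°] uniform, h=22: full span → s += 22 → s = 46.0000
seg 3 [166.8°–269.6°] cycloidal, h=10: θ=225.2° here. β=58.4, B=102.8. 10·(0.5681 − sin(2π·0.5681)/(2π)) = 6.3413 → s = 52.3413

52.3413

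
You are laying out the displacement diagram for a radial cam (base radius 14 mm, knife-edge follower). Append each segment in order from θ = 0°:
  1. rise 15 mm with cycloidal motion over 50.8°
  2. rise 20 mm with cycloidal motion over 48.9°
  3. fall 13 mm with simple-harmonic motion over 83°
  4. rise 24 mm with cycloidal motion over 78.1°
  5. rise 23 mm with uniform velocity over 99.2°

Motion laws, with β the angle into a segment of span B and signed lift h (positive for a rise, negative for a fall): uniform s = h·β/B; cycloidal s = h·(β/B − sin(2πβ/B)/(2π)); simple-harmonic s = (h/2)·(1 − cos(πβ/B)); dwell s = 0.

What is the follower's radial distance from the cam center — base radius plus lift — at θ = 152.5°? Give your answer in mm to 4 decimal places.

seg 1 [0°–50.8°] cycloidal, h=15: full span → s += 15 → s = 15.0000
seg 2 [50.8°–99.7°] cycloidal, h=20: full span → s += 20 → s = 35.0000
seg 3 [99.7°–182.7°] simple-harmonic, h=-13: θ=152.5° here. β=52.8, B=83. -13/2·(1 − cos(π·0.6361)) = -9.1961 → s = 25.8039
radial distance = base radius + s = 14 + 25.8039 = 39.8039

39.8039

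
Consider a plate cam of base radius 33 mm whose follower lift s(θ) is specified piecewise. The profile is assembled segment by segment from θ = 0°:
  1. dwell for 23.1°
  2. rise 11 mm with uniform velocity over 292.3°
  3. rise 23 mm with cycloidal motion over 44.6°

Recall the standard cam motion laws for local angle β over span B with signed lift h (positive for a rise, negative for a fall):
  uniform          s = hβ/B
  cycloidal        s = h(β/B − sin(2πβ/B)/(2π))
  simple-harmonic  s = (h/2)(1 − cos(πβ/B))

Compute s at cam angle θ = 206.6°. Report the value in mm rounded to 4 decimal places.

seg 1 [0°–23.1°] dwell: s stays 0.0000
seg 2 [23.1°–315.4°] uniform, h=11: θ=206.6° here. β=183.5, B=292.3. 11·183.5/292.3 = 6.9056 → s = 6.9056

6.9056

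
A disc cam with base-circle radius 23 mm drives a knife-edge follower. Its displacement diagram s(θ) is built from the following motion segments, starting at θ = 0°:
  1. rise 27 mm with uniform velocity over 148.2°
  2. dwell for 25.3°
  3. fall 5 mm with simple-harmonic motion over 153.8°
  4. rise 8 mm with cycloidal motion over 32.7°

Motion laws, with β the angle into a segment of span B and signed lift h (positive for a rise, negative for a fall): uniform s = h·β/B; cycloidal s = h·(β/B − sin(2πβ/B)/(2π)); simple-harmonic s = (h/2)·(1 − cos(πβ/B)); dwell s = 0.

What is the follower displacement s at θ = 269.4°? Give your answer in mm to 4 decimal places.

seg 1 [0°–148.2°] uniform, h=27: full span → s += 27 → s = 27.0000
seg 2 [148.2°–173.5°] dwell: s stays 27.0000
seg 3 [173.5°–327.3°] simple-harmonic, h=-5: θ=269.4° here. β=95.9, B=153.8. -5/2·(1 − cos(π·0.6235)) = -3.4461 → s = 23.5539

23.5539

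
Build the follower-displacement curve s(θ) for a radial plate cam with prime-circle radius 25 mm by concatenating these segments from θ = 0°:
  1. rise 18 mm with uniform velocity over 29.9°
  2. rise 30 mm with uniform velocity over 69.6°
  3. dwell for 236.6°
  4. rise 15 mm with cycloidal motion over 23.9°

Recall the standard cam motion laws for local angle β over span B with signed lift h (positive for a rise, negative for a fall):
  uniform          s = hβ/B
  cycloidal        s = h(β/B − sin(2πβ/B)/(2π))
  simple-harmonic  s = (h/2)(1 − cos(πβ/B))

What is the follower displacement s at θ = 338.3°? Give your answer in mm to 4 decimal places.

seg 1 [0°–29.9°] uniform, h=18: full span → s += 18 → s = 18.0000
seg 2 [29.9°–99.5°] uniform, h=30: full span → s += 30 → s = 48.0000
seg 3 [99.5°–336.1°] dwell: s stays 48.0000
seg 4 [336.1°–360°] cycloidal, h=15: θ=338.3° here. β=2.2, B=23.9. 15·(0.0921 − sin(2π·0.0921)/(2π)) = 0.0757 → s = 48.0757

48.0757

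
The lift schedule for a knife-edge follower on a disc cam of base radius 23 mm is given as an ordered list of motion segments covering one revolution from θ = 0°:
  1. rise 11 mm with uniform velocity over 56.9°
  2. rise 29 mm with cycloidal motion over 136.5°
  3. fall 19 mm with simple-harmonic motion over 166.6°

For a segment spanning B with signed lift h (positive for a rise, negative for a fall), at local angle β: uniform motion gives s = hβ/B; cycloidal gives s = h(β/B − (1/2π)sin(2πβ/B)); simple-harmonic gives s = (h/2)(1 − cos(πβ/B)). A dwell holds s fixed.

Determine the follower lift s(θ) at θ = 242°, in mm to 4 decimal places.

seg 1 [0°–56.9°] uniform, h=11: full span → s += 11 → s = 11.0000
seg 2 [56.9°–193.4°] cycloidal, h=29: full span → s += 29 → s = 40.0000
seg 3 [193.4°–360°] simple-harmonic, h=-19: θ=242° here. β=48.6, B=166.6. -19/2·(1 − cos(π·0.2917)) = -3.7180 → s = 36.2820

36.2820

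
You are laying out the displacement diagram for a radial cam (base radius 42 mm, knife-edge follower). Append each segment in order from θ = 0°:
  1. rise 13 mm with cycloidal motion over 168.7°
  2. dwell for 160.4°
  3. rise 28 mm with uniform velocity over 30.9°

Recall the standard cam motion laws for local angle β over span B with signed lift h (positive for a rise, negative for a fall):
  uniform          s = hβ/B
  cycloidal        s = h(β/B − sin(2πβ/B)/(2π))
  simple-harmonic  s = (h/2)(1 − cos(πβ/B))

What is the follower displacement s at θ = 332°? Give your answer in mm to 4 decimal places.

seg 1 [0°–168.7°] cycloidal, h=13: full span → s += 13 → s = 13.0000
seg 2 [168.7°–329.1°] dwell: s stays 13.0000
seg 3 [329.1°–360°] uniform, h=28: θ=332° here. β=2.9, B=30.9. 28·2.9/30.9 = 2.6278 → s = 15.6278

15.6278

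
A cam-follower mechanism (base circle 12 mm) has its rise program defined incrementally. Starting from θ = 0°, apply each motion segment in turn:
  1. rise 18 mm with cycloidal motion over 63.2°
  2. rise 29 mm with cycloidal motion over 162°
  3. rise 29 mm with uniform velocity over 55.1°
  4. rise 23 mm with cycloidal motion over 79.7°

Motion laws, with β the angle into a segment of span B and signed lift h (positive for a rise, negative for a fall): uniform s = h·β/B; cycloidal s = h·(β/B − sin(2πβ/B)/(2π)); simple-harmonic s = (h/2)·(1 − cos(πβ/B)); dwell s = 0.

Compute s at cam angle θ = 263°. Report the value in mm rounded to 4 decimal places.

seg 1 [0°–63.2°] cycloidal, h=18: full span → s += 18 → s = 18.0000
seg 2 [63.2°–225.2°] cycloidal, h=29: full span → s += 29 → s = 47.0000
seg 3 [225.2°–280.3°] uniform, h=29: θ=263° here. β=37.8, B=55.1. 29·37.8/55.1 = 19.8947 → s = 66.8947

66.8947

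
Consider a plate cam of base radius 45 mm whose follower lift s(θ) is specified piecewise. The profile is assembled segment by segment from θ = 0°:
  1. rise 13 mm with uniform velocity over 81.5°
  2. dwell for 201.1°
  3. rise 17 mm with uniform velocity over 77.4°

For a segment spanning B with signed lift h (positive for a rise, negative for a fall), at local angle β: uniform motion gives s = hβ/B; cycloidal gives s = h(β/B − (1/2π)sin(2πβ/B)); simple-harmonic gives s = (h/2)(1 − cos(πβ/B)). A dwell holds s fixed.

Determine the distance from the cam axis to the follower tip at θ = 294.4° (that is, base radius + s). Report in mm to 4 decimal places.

seg 1 [0°–81.5°] uniform, h=13: full span → s += 13 → s = 13.0000
seg 2 [81.5°–282.6°] dwell: s stays 13.0000
seg 3 [282.6°–360°] uniform, h=17: θ=294.4° here. β=11.8, B=77.4. 17·11.8/77.4 = 2.5917 → s = 15.5917
radial distance = base radius + s = 45 + 15.5917 = 60.5917

60.5917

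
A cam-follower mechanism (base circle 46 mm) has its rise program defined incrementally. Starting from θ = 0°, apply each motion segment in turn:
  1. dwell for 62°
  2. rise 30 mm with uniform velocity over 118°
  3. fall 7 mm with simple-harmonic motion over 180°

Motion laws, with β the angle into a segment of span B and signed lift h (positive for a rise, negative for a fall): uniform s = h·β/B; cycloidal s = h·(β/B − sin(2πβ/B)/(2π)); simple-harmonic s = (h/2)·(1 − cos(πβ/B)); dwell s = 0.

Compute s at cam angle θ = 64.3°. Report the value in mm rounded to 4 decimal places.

seg 1 [0°–62°] dwell: s stays 0.0000
seg 2 [62°–180°] uniform, h=30: θ=64.3° here. β=2.3, B=118. 30·2.3/118 = 0.5847 → s = 0.5847

0.5847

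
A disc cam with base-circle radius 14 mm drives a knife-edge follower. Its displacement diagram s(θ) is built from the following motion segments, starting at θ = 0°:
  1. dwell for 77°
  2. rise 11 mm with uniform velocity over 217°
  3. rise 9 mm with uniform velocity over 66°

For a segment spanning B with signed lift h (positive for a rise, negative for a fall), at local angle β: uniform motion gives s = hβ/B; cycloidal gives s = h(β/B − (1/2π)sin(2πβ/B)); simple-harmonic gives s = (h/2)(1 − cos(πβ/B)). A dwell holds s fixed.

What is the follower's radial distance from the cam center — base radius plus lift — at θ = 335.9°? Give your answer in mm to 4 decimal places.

seg 1 [0°–77°] dwell: s stays 0.0000
seg 2 [77°–294°] uniform, h=11: full span → s += 11 → s = 11.0000
seg 3 [294°–360°] uniform, h=9: θ=335.9° here. β=41.9, B=66. 9·41.9/66 = 5.7136 → s = 16.7136
radial distance = base radius + s = 14 + 16.7136 = 30.7136

30.7136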